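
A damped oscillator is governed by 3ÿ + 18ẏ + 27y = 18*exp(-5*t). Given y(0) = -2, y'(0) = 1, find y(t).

Divide through by 3: y'' + 6y' + 9y = 6*exp(-5*t).
Characteristic equation r² + 6r + 9 = 0 has discriminant (6)² - 4·(9) = 0, so r = -3 is a repeated root.
Hence y_h = (C1 + C2*t)*exp(-3*t).
Try y_p = A*exp(-5*t). Substituting into the equation and dividing by exp(-5*t) gives A = 3/2, so y_p = 3*exp(-5*t)/2.
General solution: y = 3*exp(-5*t)/2 + C1*exp(-3*t) + C2*t*exp(-3*t).
Apply the initial conditions: y(0) = 3/2 + C1 = -2 and y'(0) = -15/2 + C2 - 3*C1 = 1. Solving gives C1 = -7/2, C2 = -2.

y = -7*exp(-3*t)/2 + 3*exp(-5*t)/2 - 2*t*exp(-3*t)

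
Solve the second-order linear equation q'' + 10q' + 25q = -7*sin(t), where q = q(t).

Characteristic equation r² + 10r + 25 = 0 has discriminant (10)² - 4·(25) = 0, so r = -5 is a repeated root.
Hence q_h = (C1 + C2*t)*exp(-5*t).
Try q_p = A*cos(t) + B*sin(t). Substituting and equating the coefficients of cos(t) and sin(t) gives A = 35/338, B = -42/169, so q_p = -42*sin(t)/169 + 35*cos(t)/338.

q = -42*sin(t)/169 + 35*cos(t)/338 + C1*exp(-5*t) + C2*t*exp(-5*t)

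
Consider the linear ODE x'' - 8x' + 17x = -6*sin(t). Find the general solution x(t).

Characteristic equation r² - 8r + 17 = 0 has discriminant (-8)² - 4·(17) = -4 < 0, so r = 4 ± i.
Hence x_h = C1*cos(t)*exp(4*t) + C2*exp(4*t)*sin(t).
Try x_p = A*cos(t) + B*sin(t). Substituting and equating the coefficients of cos(t) and sin(t) gives A = -3/20, B = -3/10, so x_p = -3*sin(t)/10 - 3*cos(t)/20.

x = -3*sin(t)/10 - 3*cos(t)/20 + C1*cos(t)*exp(4*t) + C2*exp(4*t)*sin(t)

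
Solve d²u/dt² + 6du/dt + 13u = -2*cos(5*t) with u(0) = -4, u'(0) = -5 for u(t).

Characteristic equation r² + 6r + 13 = 0 has discriminant (6)² - 4·(13) = -16 < 0, so r = -3 ± 2i.
Hence u_h = C1*cos(2*t)*exp(-3*t) + C2*exp(-3*t)*sin(2*t).
Try u_p = A*cos(5*t) + B*sin(5*t). Substituting and equating the coefficients of cos(5t) and sin(5t) gives A = 2/87, B = -5/87, so u_p = -5*sin(5*t)/87 + 2*cos(5*t)/87.
General solution: u = -5*sin(5*t)/87 + 2*cos(5*t)/87 + C1*cos(2*t)*exp(-3*t) + C2*exp(-3*t)*sin(2*t).
Apply the initial conditions: u(0) = 2/87 + C1 = -4 and u'(0) = -25/87 - 3*C1 + 2*C2 = -5. Solving gives C1 = -350/87, C2 = -730/87.

u = -5*sin(5*t)/87 + 2*cos(5*t)/87 - 730*exp(-3*t)*sin(2*t)/87 - 350*cos(2*t)*exp(-3*t)/87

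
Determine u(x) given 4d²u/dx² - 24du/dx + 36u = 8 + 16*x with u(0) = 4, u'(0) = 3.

Divide through by 4: u'' - 6u' + 9u = 2 + 4*x.
Characteristic equation r² - 6r + 9 = 0 has discriminant (-6)² - 4·(9) = 0, so r = 3 is a repeated root.
Hence u_h = (C1 + C2*x)*exp(3*x).
For the particular solution try u_p = A0 + A1*x. Substituting and matching coefficients of each power of x gives A0 = 14/27, A1 = 4/9, so u_p = 14/27 + 4*x/9.
General solution: u = 14/27 + 4*x/9 + C1*exp(3*x) + C2*x*exp(3*x).
Apply the initial conditions: u(0) = 14/27 + C1 = 4 and u'(0) = 4/9 + C2 + 3*C1 = 3. Solving gives C1 = 94/27, C2 = -71/9.

u = 14/27 + 4*x/9 + 94*exp(3*x)/27 - 71*x*exp(3*x)/9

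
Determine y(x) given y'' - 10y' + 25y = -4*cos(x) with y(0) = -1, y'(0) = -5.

Characteristic equation r² - 10r + 25 = 0 has discriminant (-10)² - 4·(25) = 0, so r = 5 is a repeated root.
Hence y_h = (C1 + C2*x)*exp(5*x).
Try y_p = A*cos(x) + B*sin(x). Substituting and equating the coefficients of cos(x) and sin(x) gives A = -24/169, B = 10/169, so y_p = -24*cos(x)/169 + 10*sin(x)/169.
General solution: y = -24*cos(x)/169 + 10*sin(x)/169 + C1*exp(5*x) + C2*x*exp(5*x).
Apply the initial conditions: y(0) = -24/169 + C1 = -1 and y'(0) = 10/169 + C2 + 5*C1 = -5. Solving gives C1 = -145/169, C2 = -10/13.

y = -145*exp(5*x)/169 - 24*cos(x)/169 + 10*sin(x)/169 - 10*x*exp(5*x)/13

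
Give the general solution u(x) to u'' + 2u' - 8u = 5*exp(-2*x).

Characteristic equation r² + 2r - 8 = 0 factors as (r + 4)(r - 2) = 0, so r = -4, 2.
Hence u_h = C1*exp(-4*x) + C2*exp(2*x).
Try u_p = A*exp(-2*x). Substituting into the equation and dividing by exp(-2*x) gives A = -5/8, so u_p = -5*exp(-2*x)/8.

u = -5*exp(-2*x)/8 + C1*exp(-4*x) + C2*exp(2*x)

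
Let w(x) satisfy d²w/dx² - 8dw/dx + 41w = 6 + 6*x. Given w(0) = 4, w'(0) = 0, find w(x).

Characteristic equation r² - 8r + 41 = 0 has discriminant (-8)² - 4·(41) = -100 < 0, so r = 4 ± 5i.
Hence w_h = C1*cos(5*x)*exp(4*x) + C2*exp(4*x)*sin(5*x).
For the particular solution try w_p = A0 + A1*x. Substituting and matching coefficients of each power of x gives A0 = 294/1681, A1 = 6/41, so w_p = 294/1681 + 6*x/41.
General solution: w = 294/1681 + 6*x/41 + C1*cos(5*x)*exp(4*x) + C2*exp(4*x)*sin(5*x).
Apply the initial conditions: w(0) = 294/1681 + C1 = 4 and w'(0) = 6/41 + 4*C1 + 5*C2 = 0. Solving gives C1 = 6430/1681, C2 = -25966/8405.

w = 294/1681 + 6*x/41 - 25966*exp(4*x)*sin(5*x)/8405 + 6430*cos(5*x)*exp(4*x)/1681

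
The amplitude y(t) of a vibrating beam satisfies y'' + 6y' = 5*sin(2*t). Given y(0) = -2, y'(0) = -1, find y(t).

Characteristic equation r² + 6r = 0 factors as (r + 6)r = 0, so r = -6, 0.
Hence y_h = C1*exp(-6*t) + C2.
Try y_p = A*cos(2*t) + B*sin(2*t). Substituting and equating the coefficients of cos(2t) and sin(2t) gives A = -3/8, B = -1/8, so y_p = -3*cos(2*t)/8 - sin(2*t)/8.
General solution: y = C2 - 3*cos(2*t)/8 - sin(2*t)/8 + C1*exp(-6*t).
Apply the initial conditions: y(0) = -3/8 + C1 + C2 = -2 and y'(0) = -1/4 - 6*C1 = -1. Solving gives C1 = 1/8, C2 = -7/4.

y = -7/4 - 3*cos(2*t)/8 - sin(2*t)/8 + exp(-6*t)/8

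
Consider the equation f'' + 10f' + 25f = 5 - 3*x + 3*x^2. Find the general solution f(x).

f = 173/625 - 27*x/125 + 3*x**2/25 + C1*exp(-5*x) + C2*x*exp(-5*x)

Characteristic equation r² + 10r + 25 = 0 has discriminant (10)² - 4·(25) = 0, so r = -5 is a repeated root.
Hence f_h = (C1 + C2*x)*exp(-5*x).
For the particular solution try f_p = A0 + A1*x + A2*x^2. Substituting and matching coefficients of each power of x gives A0 = 173/625, A1 = -27/125, A2 = 3/25, so f_p = 173/625 - 27*x/125 + 3*x^2/25.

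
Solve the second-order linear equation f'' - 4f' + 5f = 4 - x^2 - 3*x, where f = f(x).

Characteristic equation r² - 4r + 5 = 0 has discriminant (-4)² - 4·(5) = -4 < 0, so r = 2 ± i.
Hence f_h = C1*cos(x)*exp(2*x) + C2*exp(2*x)*sin(x).
For the particular solution try f_p = A0 + A1*x + A2*x^2. Substituting and matching coefficients of each power of x gives A0 = 18/125, A1 = -23/25, A2 = -1/5, so f_p = 18/125 - 23*x/25 - x^2/5.

f = 18/125 - 23*x/25 - x**2/5 + C1*cos(x)*exp(2*x) + C2*exp(2*x)*sin(x)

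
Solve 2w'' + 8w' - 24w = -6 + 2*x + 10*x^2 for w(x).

Divide through by 2: w'' + 4w' - 12w = -3 + x + 5*x^2.
Characteristic equation r² + 4r - 12 = 0 factors as (r + 6)(r - 2) = 0, so r = -6, 2.
Hence w_h = C1*exp(-6*x) + C2*exp(2*x).
For the particular solution try w_p = A0 + A1*x + A2*x^2. Substituting and matching coefficients of each power of x gives A0 = 13/216, A1 = -13/36, A2 = -5/12, so w_p = 13/216 - 13*x/36 - 5*x^2/12.

w = 13/216 - 13*x/36 - 5*x**2/12 + C1*exp(-6*x) + C2*exp(2*x)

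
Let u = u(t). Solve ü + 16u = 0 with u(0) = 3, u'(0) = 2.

u = sin(4*t)/2 + 3*cos(4*t)

Characteristic equation r² + 16 = 0 has discriminant (0)² - 4·(16) = -64 < 0, so r = ± 4i.
Hence u_h = C1*cos(4*t) + C2*sin(4*t).
Apply the initial conditions: u(0) = C1 = 3 and u'(0) = 4*C2 = 2. Solving gives C1 = 3, C2 = 1/2.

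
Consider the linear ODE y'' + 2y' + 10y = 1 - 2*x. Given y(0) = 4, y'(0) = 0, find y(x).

y = 7/50 - x/5 + 193*cos(3*x)*exp(-x)/50 + 203*exp(-x)*sin(3*x)/150

Characteristic equation r² + 2r + 10 = 0 has discriminant (2)² - 4·(10) = -36 < 0, so r = -1 ± 3i.
Hence y_h = C1*cos(3*x)*exp(-x) + C2*exp(-x)*sin(3*x).
For the particular solution try y_p = A0 + A1*x. Substituting and matching coefficients of each power of x gives A0 = 7/50, A1 = -1/5, so y_p = 7/50 - x/5.
General solution: y = 7/50 - x/5 + C1*cos(3*x)*exp(-x) + C2*exp(-x)*sin(3*x).
Apply the initial conditions: y(0) = 7/50 + C1 = 4 and y'(0) = -1/5 - C1 + 3*C2 = 0. Solving gives C1 = 193/50, C2 = 203/150.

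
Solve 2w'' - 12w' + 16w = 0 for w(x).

w = C1*exp(4*x) + C2*exp(2*x)

Divide through by 2: w'' - 6w' + 8w = 0.
Characteristic equation r² - 6r + 8 = 0 factors as (r - 4)(r - 2) = 0, so r = 4, 2.
Hence w_h = C1*exp(4*x) + C2*exp(2*x).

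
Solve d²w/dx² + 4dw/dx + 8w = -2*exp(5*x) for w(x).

w = -2*exp(5*x)/53 + C1*cos(2*x)*exp(-2*x) + C2*exp(-2*x)*sin(2*x)

Characteristic equation r² + 4r + 8 = 0 has discriminant (4)² - 4·(8) = -16 < 0, so r = -2 ± 2i.
Hence w_h = C1*cos(2*x)*exp(-2*x) + C2*exp(-2*x)*sin(2*x).
Try w_p = A*exp(5*x). Substituting into the equation and dividing by exp(5*x) gives A = -2/53, so w_p = -2*exp(5*x)/53.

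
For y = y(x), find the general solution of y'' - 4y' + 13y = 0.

y = C1*cos(3*x)*exp(2*x) + C2*exp(2*x)*sin(3*x)

Characteristic equation r² - 4r + 13 = 0 has discriminant (-4)² - 4·(13) = -36 < 0, so r = 2 ± 3i.
Hence y_h = C1*cos(3*x)*exp(2*x) + C2*exp(2*x)*sin(3*x).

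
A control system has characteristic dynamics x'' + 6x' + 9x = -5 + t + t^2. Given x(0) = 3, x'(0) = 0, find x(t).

x = -5/9 - t/27 + t**2/9 + 32*exp(-3*t)/9 + 289*t*exp(-3*t)/27

Characteristic equation r² + 6r + 9 = 0 has discriminant (6)² - 4·(9) = 0, so r = -3 is a repeated root.
Hence x_h = (C1 + C2*t)*exp(-3*t).
For the particular solution try x_p = A0 + A1*t + A2*t^2. Substituting and matching coefficients of each power of t gives A0 = -5/9, A1 = -1/27, A2 = 1/9, so x_p = -5/9 - t/27 + t^2/9.
General solution: x = -5/9 - t/27 + t^2/9 + C1*exp(-3*t) + C2*t*exp(-3*t).
Apply the initial conditions: x(0) = -5/9 + C1 = 3 and x'(0) = -1/27 + C2 - 3*C1 = 0. Solving gives C1 = 32/9, C2 = 289/27.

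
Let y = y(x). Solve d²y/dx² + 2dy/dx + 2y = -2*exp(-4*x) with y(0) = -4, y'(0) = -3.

Characteristic equation r² + 2r + 2 = 0 has discriminant (2)² - 4·(2) = -4 < 0, so r = -1 ± i.
Hence y_h = C1*cos(x)*exp(-x) + C2*exp(-x)*sin(x).
Try y_p = A*exp(-4*x). Substituting into the equation and dividing by exp(-4*x) gives A = -1/5, so y_p = -exp(-4*x)/5.
General solution: y = -exp(-4*x)/5 + C1*cos(x)*exp(-x) + C2*exp(-x)*sin(x).
Apply the initial conditions: y(0) = -1/5 + C1 = -4 and y'(0) = 4/5 + C2 - C1 = -3. Solving gives C1 = -19/5, C2 = -38/5.

y = -exp(-4*x)/5 - 38*exp(-x)*sin(x)/5 - 19*cos(x)*exp(-x)/5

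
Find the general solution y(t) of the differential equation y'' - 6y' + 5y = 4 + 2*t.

y = 32/25 + 2*t/5 + C1*exp(5*t) + C2*exp(t)

Characteristic equation r² - 6r + 5 = 0 factors as (r - 5)(r - 1) = 0, so r = 5, 1.
Hence y_h = C1*exp(5*t) + C2*exp(t).
For the particular solution try y_p = A0 + A1*t. Substituting and matching coefficients of each power of t gives A0 = 32/25, A1 = 2/5, so y_p = 32/25 + 2*t/5.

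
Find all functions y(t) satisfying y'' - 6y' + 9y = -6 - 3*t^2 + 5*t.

Characteristic equation r² - 6r + 9 = 0 has discriminant (-6)² - 4·(9) = 0, so r = 3 is a repeated root.
Hence y_h = (C1 + C2*t)*exp(3*t).
For the particular solution try y_p = A0 + A1*t + A2*t^2. Substituting and matching coefficients of each power of t gives A0 = -14/27, A1 = 1/9, A2 = -1/3, so y_p = -14/27 - t^2/3 + t/9.

y = -14/27 - t**2/3 + t/9 + C1*exp(3*t) + C2*t*exp(3*t)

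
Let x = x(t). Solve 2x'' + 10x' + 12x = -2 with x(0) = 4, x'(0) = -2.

x = -1/6 - 19*exp(-3*t)/3 + 21*exp(-2*t)/2

Divide through by 2: x'' + 5x' + 6x = -1.
Characteristic equation r² + 5r + 6 = 0 factors as (r + 3)(r + 2) = 0, so r = -3, -2.
Hence x_h = C1*exp(-3*t) + C2*exp(-2*t).
For the particular solution try x_p = A0. Substituting and matching coefficients of each power of t gives A0 = -1/6, so x_p = -1/6.
General solution: x = -1/6 + C1*exp(-3*t) + C2*exp(-2*t).
Apply the initial conditions: x(0) = -1/6 + C1 + C2 = 4 and x'(0) = -3*C1 - 2*C2 = -2. Solving gives C1 = -19/3, C2 = 21/2.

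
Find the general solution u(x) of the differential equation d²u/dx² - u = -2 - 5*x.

u = 2 + 5*x + C1*exp(x) + C2*exp(-x)

Characteristic equation r² - 1 = 0 factors as (r - 1)(r + 1) = 0, so r = 1, -1.
Hence u_h = C1*exp(x) + C2*exp(-x).
For the particular solution try u_p = A0 + A1*x. Substituting and matching coefficients of each power of x gives A0 = 2, A1 = 5, so u_p = 2 + 5*x.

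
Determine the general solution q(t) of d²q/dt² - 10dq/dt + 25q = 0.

Characteristic equation r² - 10r + 25 = 0 has discriminant (-10)² - 4·(25) = 0, so r = 5 is a repeated root.
Hence q_h = (C1 + C2*t)*exp(5*t).

q = C1*exp(5*t) + C2*t*exp(5*t)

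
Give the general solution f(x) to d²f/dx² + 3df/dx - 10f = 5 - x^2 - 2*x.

Characteristic equation r² + 3r - 10 = 0 factors as (r + 5)(r - 2) = 0, so r = -5, 2.
Hence f_h = C1*exp(-5*x) + C2*exp(2*x).
For the particular solution try f_p = A0 + A1*x + A2*x^2. Substituting and matching coefficients of each power of x gives A0 = -201/500, A1 = 13/50, A2 = 1/10, so f_p = -201/500 + x^2/10 + 13*x/50.

f = -201/500 + x**2/10 + 13*x/50 + C1*exp(-5*x) + C2*exp(2*x)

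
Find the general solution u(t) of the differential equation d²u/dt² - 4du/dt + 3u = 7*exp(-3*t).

u = 7*exp(-3*t)/24 + C1*exp(t) + C2*exp(3*t)

Characteristic equation r² - 4r + 3 = 0 factors as (r - 1)(r - 3) = 0, so r = 1, 3.
Hence u_h = C1*exp(t) + C2*exp(3*t).
Try u_p = A*exp(-3*t). Substituting into the equation and dividing by exp(-3*t) gives A = 7/24, so u_p = 7*exp(-3*t)/24.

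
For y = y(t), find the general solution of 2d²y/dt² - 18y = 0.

y = C1*exp(3*t) + C2*exp(-3*t)

Divide through by 2: y'' - 9y = 0.
Characteristic equation r² - 9 = 0 factors as (r - 3)(r + 3) = 0, so r = 3, -3.
Hence y_h = C1*exp(3*t) + C2*exp(-3*t).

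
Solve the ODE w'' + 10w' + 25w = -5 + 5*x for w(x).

Characteristic equation r² + 10r + 25 = 0 has discriminant (10)² - 4·(25) = 0, so r = -5 is a repeated root.
Hence w_h = (C1 + C2*x)*exp(-5*x).
For the particular solution try w_p = A0 + A1*x. Substituting and matching coefficients of each power of x gives A0 = -7/25, A1 = 1/5, so w_p = -7/25 + x/5.

w = -7/25 + x/5 + C1*exp(-5*x) + C2*x*exp(-5*x)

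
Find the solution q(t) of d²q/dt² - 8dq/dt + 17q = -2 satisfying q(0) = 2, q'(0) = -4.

Characteristic equation r² - 8r + 17 = 0 has discriminant (-8)² - 4·(17) = -4 < 0, so r = 4 ± i.
Hence q_h = C1*cos(t)*exp(4*t) + C2*exp(4*t)*sin(t).
For the particular solution try q_p = A0. Substituting and matching coefficients of each power of t gives A0 = -2/17, so q_p = -2/17.
General solution: q = -2/17 + C1*cos(t)*exp(4*t) + C2*exp(4*t)*sin(t).
Apply the initial conditions: q(0) = -2/17 + C1 = 2 and q'(0) = C2 + 4*C1 = -4. Solving gives C1 = 36/17, C2 = -212/17.

q = -2/17 - 212*exp(4*t)*sin(t)/17 + 36*cos(t)*exp(4*t)/17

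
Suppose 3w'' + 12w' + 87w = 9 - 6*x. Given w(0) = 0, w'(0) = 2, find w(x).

w = 95/841 - 2*x/29 - 95*cos(5*x)*exp(-2*x)/841 + 310*exp(-2*x)*sin(5*x)/841

Divide through by 3: w'' + 4w' + 29w = 3 - 2*x.
Characteristic equation r² + 4r + 29 = 0 has discriminant (4)² - 4·(29) = -100 < 0, so r = -2 ± 5i.
Hence w_h = C1*cos(5*x)*exp(-2*x) + C2*exp(-2*x)*sin(5*x).
For the particular solution try w_p = A0 + A1*x. Substituting and matching coefficients of each power of x gives A0 = 95/841, A1 = -2/29, so w_p = 95/841 - 2*x/29.
General solution: w = 95/841 - 2*x/29 + C1*cos(5*x)*exp(-2*x) + C2*exp(-2*x)*sin(5*x).
Apply the initial conditions: w(0) = 95/841 + C1 = 0 and w'(0) = -2/29 - 2*C1 + 5*C2 = 2. Solving gives C1 = -95/841, C2 = 310/841.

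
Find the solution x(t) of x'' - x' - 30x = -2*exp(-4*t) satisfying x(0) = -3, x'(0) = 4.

Characteristic equation r² - r - 30 = 0 factors as (r + 5)(r - 6) = 0, so r = -5, 6.
Hence x_h = C1*exp(-5*t) + C2*exp(6*t).
Try x_p = A*exp(-4*t). Substituting into the equation and dividing by exp(-4*t) gives A = 1/5, so x_p = exp(-4*t)/5.
General solution: x = exp(-4*t)/5 + C1*exp(-5*t) + C2*exp(6*t).
Apply the initial conditions: x(0) = 1/5 + C1 + C2 = -3 and x'(0) = -4/5 - 5*C1 + 6*C2 = 4. Solving gives C1 = -24/11, C2 = -56/55.

x = -56*exp(6*t)/55 - 24*exp(-5*t)/11 + exp(-4*t)/5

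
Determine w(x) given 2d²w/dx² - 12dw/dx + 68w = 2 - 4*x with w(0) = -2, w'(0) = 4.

Divide through by 2: w'' - 6w' + 34w = 1 - 2*x.
Characteristic equation r² - 6r + 34 = 0 has discriminant (-6)² - 4·(34) = -100 < 0, so r = 3 ± 5i.
Hence w_h = C1*cos(5*x)*exp(3*x) + C2*exp(3*x)*sin(5*x).
For the particular solution try w_p = A0 + A1*x. Substituting and matching coefficients of each power of x gives A0 = 11/578, A1 = -1/17, so w_p = 11/578 - x/17.
General solution: w = 11/578 - x/17 + C1*cos(5*x)*exp(3*x) + C2*exp(3*x)*sin(5*x).
Apply the initial conditions: w(0) = 11/578 + C1 = -2 and w'(0) = -1/17 + 3*C1 + 5*C2 = 4. Solving gives C1 = -1167/578, C2 = 5847/2890.

w = 11/578 - x/17 - 1167*cos(5*x)*exp(3*x)/578 + 5847*exp(3*x)*sin(5*x)/2890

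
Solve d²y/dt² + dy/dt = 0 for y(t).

Characteristic equation r² + r = 0 factors as (r + 1)r = 0, so r = -1, 0.
Hence y_h = C1*exp(-t) + C2.

y = C2 + C1*exp(-t)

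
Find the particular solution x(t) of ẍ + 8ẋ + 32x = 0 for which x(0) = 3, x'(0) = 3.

x = 3*cos(4*t)*exp(-4*t) + 15*exp(-4*t)*sin(4*t)/4

Characteristic equation r² + 8r + 32 = 0 has discriminant (8)² - 4·(32) = -64 < 0, so r = -4 ± 4i.
Hence x_h = C1*cos(4*t)*exp(-4*t) + C2*exp(-4*t)*sin(4*t).
Apply the initial conditions: x(0) = C1 = 3 and x'(0) = -4*C1 + 4*C2 = 3. Solving gives C1 = 3, C2 = 15/4.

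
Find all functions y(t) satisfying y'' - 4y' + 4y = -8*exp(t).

Characteristic equation r² - 4r + 4 = 0 has discriminant (-4)² - 4·(4) = 0, so r = 2 is a repeated root.
Hence y_h = (C1 + C2*t)*exp(2*t).
Try y_p = A*exp(t). Substituting into the equation and dividing by exp(t) gives A = -8, so y_p = -8*exp(t).

y = -8*exp(t) + C1*exp(2*t) + C2*t*exp(2*t)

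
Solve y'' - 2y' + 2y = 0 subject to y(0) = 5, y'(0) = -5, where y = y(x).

y = -10*exp(x)*sin(x) + 5*cos(x)*exp(x)

Characteristic equation r² - 2r + 2 = 0 has discriminant (-2)² - 4·(2) = -4 < 0, so r = 1 ± i.
Hence y_h = C1*cos(x)*exp(x) + C2*exp(x)*sin(x).
Apply the initial conditions: y(0) = C1 = 5 and y'(0) = C1 + C2 = -5. Solving gives C1 = 5, C2 = -10.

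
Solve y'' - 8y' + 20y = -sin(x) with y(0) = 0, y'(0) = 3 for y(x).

y = -19*sin(x)/425 - 8*cos(x)/425 + 8*cos(2*x)*exp(4*x)/425 + 631*exp(4*x)*sin(2*x)/425

Characteristic equation r² - 8r + 20 = 0 has discriminant (-8)² - 4·(20) = -16 < 0, so r = 4 ± 2i.
Hence y_h = C1*cos(2*x)*exp(4*x) + C2*exp(4*x)*sin(2*x).
Try y_p = A*cos(x) + B*sin(x). Substituting and equating the coefficients of cos(x) and sin(x) gives A = -8/425, B = -19/425, so y_p = -19*sin(x)/425 - 8*cos(x)/425.
General solution: y = -19*sin(x)/425 - 8*cos(x)/425 + C1*cos(2*x)*exp(4*x) + C2*exp(4*x)*sin(2*x).
Apply the initial conditions: y(0) = -8/425 + C1 = 0 and y'(0) = -19/425 + 2*C2 + 4*C1 = 3. Solving gives C1 = 8/425, C2 = 631/425.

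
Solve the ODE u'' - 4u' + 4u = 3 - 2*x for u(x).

Characteristic equation r² - 4r + 4 = 0 has discriminant (-4)² - 4·(4) = 0, so r = 2 is a repeated root.
Hence u_h = (C1 + C2*x)*exp(2*x).
For the particular solution try u_p = A0 + A1*x. Substituting and matching coefficients of each power of x gives A0 = 1/4, A1 = -1/2, so u_p = 1/4 - x/2.

u = 1/4 - x/2 + C1*exp(2*x) + C2*x*exp(2*x)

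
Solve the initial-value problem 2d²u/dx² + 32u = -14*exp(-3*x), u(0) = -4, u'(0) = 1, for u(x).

u = -93*cos(4*x)/25 - 7*exp(-3*x)/25 + sin(4*x)/25

Divide through by 2: u'' + 16u = -7*exp(-3*x).
Characteristic equation r² + 16 = 0 has discriminant (0)² - 4·(16) = -64 < 0, so r = ± 4i.
Hence u_h = C1*cos(4*x) + C2*sin(4*x).
Try u_p = A*exp(-3*x). Substituting into the equation and dividing by exp(-3*x) gives A = -7/25, so u_p = -7*exp(-3*x)/25.
General solution: u = -7*exp(-3*x)/25 + C1*cos(4*x) + C2*sin(4*x).
Apply the initial conditions: u(0) = -7/25 + C1 = -4 and u'(0) = 21/25 + 4*C2 = 1. Solving gives C1 = -93/25, C2 = 1/25.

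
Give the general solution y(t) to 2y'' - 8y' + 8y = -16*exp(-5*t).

Divide through by 2: y'' - 4y' + 4y = -8*exp(-5*t).
Characteristic equation r² - 4r + 4 = 0 has discriminant (-4)² - 4·(4) = 0, so r = 2 is a repeated root.
Hence y_h = (C1 + C2*t)*exp(2*t).
Try y_p = A*exp(-5*t). Substituting into the equation and dividing by exp(-5*t) gives A = -8/49, so y_p = -8*exp(-5*t)/49.

y = -8*exp(-5*t)/49 + C1*exp(2*t) + C2*t*exp(2*t)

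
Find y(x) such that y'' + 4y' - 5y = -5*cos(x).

y = -5*sin(x)/13 + 15*cos(x)/26 + C1*exp(-5*x) + C2*exp(x)

Characteristic equation r² + 4r - 5 = 0 factors as (r + 5)(r - 1) = 0, so r = -5, 1.
Hence y_h = C1*exp(-5*x) + C2*exp(x).
Try y_p = A*cos(x) + B*sin(x). Substituting and equating the coefficients of cos(x) and sin(x) gives A = 15/26, B = -5/13, so y_p = -5*sin(x)/13 + 15*cos(x)/26.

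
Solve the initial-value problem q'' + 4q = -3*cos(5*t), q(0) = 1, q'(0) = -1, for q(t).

Characteristic equation r² + 4 = 0 has discriminant (0)² - 4·(4) = -16 < 0, so r = ± 2i.
Hence q_h = C1*cos(2*t) + C2*sin(2*t).
Try q_p = A*cos(5*t) + B*sin(5*t). Substituting and equating the coefficients of cos(5t) and sin(5t) gives A = 1/7, B = 0, so q_p = cos(5*t)/7.
General solution: q = cos(5*t)/7 + C1*cos(2*t) + C2*sin(2*t).
Apply the initial conditions: q(0) = 1/7 + C1 = 1 and q'(0) = 2*C2 = -1. Solving gives C1 = 6/7, C2 = -1/2.

q = -sin(2*t)/2 + cos(5*t)/7 + 6*cos(2*t)/7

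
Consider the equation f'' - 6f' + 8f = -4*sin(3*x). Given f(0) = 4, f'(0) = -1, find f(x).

Characteristic equation r² - 6r + 8 = 0 factors as (r - 4)(r - 2) = 0, so r = 4, 2.
Hence f_h = C1*exp(4*x) + C2*exp(2*x).
Try f_p = A*cos(3*x) + B*sin(3*x). Substituting and equating the coefficients of cos(3x) and sin(3x) gives A = -72/325, B = 4/325, so f_p = -72*cos(3*x)/325 + 4*sin(3*x)/325.
General solution: f = -72*cos(3*x)/325 + 4*sin(3*x)/325 + C1*exp(4*x) + C2*exp(2*x).
Apply the initial conditions: f(0) = -72/325 + C1 + C2 = 4 and f'(0) = 12/325 + 2*C2 + 4*C1 = -1. Solving gives C1 = -237/50, C2 = 233/26.

f = -237*exp(4*x)/50 - 72*cos(3*x)/325 + 4*sin(3*x)/325 + 233*exp(2*x)/26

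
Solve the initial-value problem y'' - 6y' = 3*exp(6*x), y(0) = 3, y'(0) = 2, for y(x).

y = 11/4 + exp(6*x)/4 + x*exp(6*x)/2

Characteristic equation r² - 6r = 0 factors as (r - 6)r = 0, so r = 6, 0.
Hence y_h = C1*exp(6*x) + C2.
Since exp(6*x) solves the homogeneous equation (r = 6 is a root of multiplicity 1), multiply the trial by x. Try y_p = A*x*exp(6*x). Substituting into the equation and dividing by exp(6*x) gives A = 1/2, so y_p = x*exp(6*x)/2.
General solution: y = C2 + C1*exp(6*x) + x*exp(6*x)/2.
Apply the initial conditions: y(0) = C1 + C2 = 3 and y'(0) = 1/2 + 6*C1 = 2. Solving gives C1 = 1/4, C2 = 11/4.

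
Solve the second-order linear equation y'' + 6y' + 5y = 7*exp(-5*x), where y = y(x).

Characteristic equation r² + 6r + 5 = 0 factors as (r + 5)(r + 1) = 0, so r = -5, -1.
Hence y_h = C1*exp(-5*x) + C2*exp(-x).
Since exp(-5*x) solves the homogeneous equation (r = -5 is a root of multiplicity 1), multiply the trial by x. Try y_p = A*x*exp(-5*x). Substituting into the equation and dividing by exp(-5*x) gives A = -7/4, so y_p = -7*x*exp(-5*x)/4.

y = C1*exp(-5*x) + C2*exp(-x) - 7*x*exp(-5*x)/4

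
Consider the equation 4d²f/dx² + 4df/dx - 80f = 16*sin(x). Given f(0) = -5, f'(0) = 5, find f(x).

f = -112*exp(4*x)/51 - 109*exp(-5*x)/39 - 42*sin(x)/221 - 2*cos(x)/221

Divide through by 4: f'' + f' - 20f = 4*sin(x).
Characteristic equation r² + r - 20 = 0 factors as (r - 4)(r + 5) = 0, so r = 4, -5.
Hence f_h = C1*exp(4*x) + C2*exp(-5*x).
Try f_p = A*cos(x) + B*sin(x). Substituting and equating the coefficients of cos(x) and sin(x) gives A = -2/221, B = -42/221, so f_p = -42*sin(x)/221 - 2*cos(x)/221.
General solution: f = -42*sin(x)/221 - 2*cos(x)/221 + C1*exp(4*x) + C2*exp(-5*x).
Apply the initial conditions: f(0) = -2/221 + C1 + C2 = -5 and f'(0) = -42/221 - 5*C2 + 4*C1 = 5. Solving gives C1 = -112/51, C2 = -109/39.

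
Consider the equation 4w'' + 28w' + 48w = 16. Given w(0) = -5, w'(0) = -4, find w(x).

Divide through by 4: w'' + 7w' + 12w = 4.
Characteristic equation r² + 7r + 12 = 0 factors as (r + 4)(r + 3) = 0, so r = -4, -3.
Hence w_h = C1*exp(-4*x) + C2*exp(-3*x).
For the particular solution try w_p = A0. Substituting and matching coefficients of each power of x gives A0 = 1/3, so w_p = 1/3.
General solution: w = 1/3 + C1*exp(-4*x) + C2*exp(-3*x).
Apply the initial conditions: w(0) = 1/3 + C1 + C2 = -5 and w'(0) = -4*C1 - 3*C2 = -4. Solving gives C1 = 20, C2 = -76/3.

w = 1/3 + 20*exp(-4*x) - 76*exp(-3*x)/3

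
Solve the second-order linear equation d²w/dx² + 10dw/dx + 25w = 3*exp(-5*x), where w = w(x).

Characteristic equation r² + 10r + 25 = 0 has discriminant (10)² - 4·(25) = 0, so r = -5 is a repeated root.
Hence w_h = (C1 + C2*x)*exp(-5*x).
Since exp(-5*x) solves the homogeneous equation (r = -5 is a root of multiplicity 2), multiply the trial by x^2. Try w_p = A*x^2*exp(-5*x). Substituting into the equation and dividing by exp(-5*x) gives A = 3/2, so w_p = 3*x^2*exp(-5*x)/2.

w = C1*exp(-5*x) + 3*x**2*exp(-5*x)/2 + C2*x*exp(-5*x)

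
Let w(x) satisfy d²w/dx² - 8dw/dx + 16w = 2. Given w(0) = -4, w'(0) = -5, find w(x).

w = 1/8 - 33*exp(4*x)/8 + 23*x*exp(4*x)/2

Characteristic equation r² - 8r + 16 = 0 has discriminant (-8)² - 4·(16) = 0, so r = 4 is a repeated root.
Hence w_h = (C1 + C2*x)*exp(4*x).
For the particular solution try w_p = A0. Substituting and matching coefficients of each power of x gives A0 = 1/8, so w_p = 1/8.
General solution: w = 1/8 + C1*exp(4*x) + C2*x*exp(4*x).
Apply the initial conditions: w(0) = 1/8 + C1 = -4 and w'(0) = C2 + 4*C1 = -5. Solving gives C1 = -33/8, C2 = 23/2.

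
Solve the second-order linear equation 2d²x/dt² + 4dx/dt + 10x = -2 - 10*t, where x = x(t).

x = 1/5 - t + C1*cos(2*t)*exp(-t) + C2*exp(-t)*sin(2*t)

Divide through by 2: x'' + 2x' + 5x = -1 - 5*t.
Characteristic equation r² + 2r + 5 = 0 has discriminant (2)² - 4·(5) = -16 < 0, so r = -1 ± 2i.
Hence x_h = C1*cos(2*t)*exp(-t) + C2*exp(-t)*sin(2*t).
For the particular solution try x_p = A0 + A1*t. Substituting and matching coefficients of each power of t gives A0 = 1/5, A1 = -1, so x_p = 1/5 - t.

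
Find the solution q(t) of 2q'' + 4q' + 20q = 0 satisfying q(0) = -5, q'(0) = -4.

q = -5*cos(3*t)*exp(-t) - 3*exp(-t)*sin(3*t)

Divide through by 2: q'' + 2q' + 10q = 0.
Characteristic equation r² + 2r + 10 = 0 has discriminant (2)² - 4·(10) = -36 < 0, so r = -1 ± 3i.
Hence q_h = C1*cos(3*t)*exp(-t) + C2*exp(-t)*sin(3*t).
Apply the initial conditions: q(0) = C1 = -5 and q'(0) = -C1 + 3*C2 = -4. Solving gives C1 = -5, C2 = -3.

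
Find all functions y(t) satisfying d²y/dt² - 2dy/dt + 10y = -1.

y = -1/10 + C1*cos(3*t)*exp(t) + C2*exp(t)*sin(3*t)

Characteristic equation r² - 2r + 10 = 0 has discriminant (-2)² - 4·(10) = -36 < 0, so r = 1 ± 3i.
Hence y_h = C1*cos(3*t)*exp(t) + C2*exp(t)*sin(3*t).
For the particular solution try y_p = A0. Substituting and matching coefficients of each power of t gives A0 = -1/10, so y_p = -1/10.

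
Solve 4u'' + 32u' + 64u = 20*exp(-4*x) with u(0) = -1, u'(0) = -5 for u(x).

Divide through by 4: u'' + 8u' + 16u = 5*exp(-4*x).
Characteristic equation r² + 8r + 16 = 0 has discriminant (8)² - 4·(16) = 0, so r = -4 is a repeated root.
Hence u_h = (C1 + C2*x)*exp(-4*x).
Since exp(-4*x) solves the homogeneous equation (r = -4 is a root of multiplicity 2), multiply the trial by x^2. Try u_p = A*x^2*exp(-4*x). Substituting into the equation and dividing by exp(-4*x) gives A = 5/2, so u_p = 5*x^2*exp(-4*x)/2.
General solution: u = C1*exp(-4*x) + 5*x^2*exp(-4*x)/2 + C2*x*exp(-4*x).
Apply the initial conditions: u(0) = C1 = -1 and u'(0) = C2 - 4*C1 = -5. Solving gives C1 = -1, C2 = -9.

u = -exp(-4*x) - 9*x*exp(-4*x) + 5*x**2*exp(-4*x)/2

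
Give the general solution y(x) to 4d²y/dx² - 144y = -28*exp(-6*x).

Divide through by 4: y'' - 36y = -7*exp(-6*x).
Characteristic equation r² - 36 = 0 factors as (r - 6)(r + 6) = 0, so r = 6, -6.
Hence y_h = C1*exp(6*x) + C2*exp(-6*x).
Since exp(-6*x) solves the homogeneous equation (r = -6 is a root of multiplicity 1), multiply the trial by x. Try y_p = A*x*exp(-6*x). Substituting into the equation and dividing by exp(-6*x) gives A = 7/12, so y_p = 7*x*exp(-6*x)/12.

y = C1*exp(6*x) + C2*exp(-6*x) + 7*x*exp(-6*x)/12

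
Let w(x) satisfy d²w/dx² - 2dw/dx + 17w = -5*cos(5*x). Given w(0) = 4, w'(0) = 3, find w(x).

Characteristic equation r² - 2r + 17 = 0 has discriminant (-2)² - 4·(17) = -64 < 0, so r = 1 ± 4i.
Hence w_h = C1*cos(4*x)*exp(x) + C2*exp(x)*sin(4*x).
Try w_p = A*cos(5*x) + B*sin(5*x). Substituting and equating the coefficients of cos(5x) and sin(5x) gives A = 10/41, B = 25/82, so w_p = 10*cos(5*x)/41 + 25*sin(5*x)/82.
General solution: w = 10*cos(5*x)/41 + 25*sin(5*x)/82 + C1*cos(4*x)*exp(x) + C2*exp(x)*sin(4*x).
Apply the initial conditions: w(0) = 10/41 + C1 = 4 and w'(0) = 125/82 + C1 + 4*C2 = 3. Solving gives C1 = 154/41, C2 = -187/328.

w = 10*cos(5*x)/41 + 25*sin(5*x)/82 - 187*exp(x)*sin(4*x)/328 + 154*cos(4*x)*exp(x)/41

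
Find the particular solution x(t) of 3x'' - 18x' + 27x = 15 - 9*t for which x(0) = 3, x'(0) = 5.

Divide through by 3: x'' - 6x' + 9x = 5 - 3*t.
Characteristic equation r² - 6r + 9 = 0 has discriminant (-6)² - 4·(9) = 0, so r = 3 is a repeated root.
Hence x_h = (C1 + C2*t)*exp(3*t).
For the particular solution try x_p = A0 + A1*t. Substituting and matching coefficients of each power of t gives A0 = 1/3, A1 = -1/3, so x_p = 1/3 - t/3.
General solution: x = 1/3 - t/3 + C1*exp(3*t) + C2*t*exp(3*t).
Apply the initial conditions: x(0) = 1/3 + C1 = 3 and x'(0) = -1/3 + C2 + 3*C1 = 5. Solving gives C1 = 8/3, C2 = -8/3.

x = 1/3 - t/3 + 8*exp(3*t)/3 - 8*t*exp(3*t)/3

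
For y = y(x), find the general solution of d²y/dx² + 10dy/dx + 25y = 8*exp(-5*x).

y = C1*exp(-5*x) + 4*x**2*exp(-5*x) + C2*x*exp(-5*x)

Characteristic equation r² + 10r + 25 = 0 has discriminant (10)² - 4·(25) = 0, so r = -5 is a repeated root.
Hence y_h = (C1 + C2*x)*exp(-5*x).
Since exp(-5*x) solves the homogeneous equation (r = -5 is a root of multiplicity 2), multiply the trial by x^2. Try y_p = A*x^2*exp(-5*x). Substituting into the equation and dividing by exp(-5*x) gives A = 4, so y_p = 4*x^2*exp(-5*x).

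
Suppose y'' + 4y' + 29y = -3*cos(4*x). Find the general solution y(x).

Characteristic equation r² + 4r + 29 = 0 has discriminant (4)² - 4·(29) = -100 < 0, so r = -2 ± 5i.
Hence y_h = C1*cos(5*x)*exp(-2*x) + C2*exp(-2*x)*sin(5*x).
Try y_p = A*cos(4*x) + B*sin(4*x). Substituting and equating the coefficients of cos(4x) and sin(4x) gives A = -39/425, B = -48/425, so y_p = -48*sin(4*x)/425 - 39*cos(4*x)/425.

y = -48*sin(4*x)/425 - 39*cos(4*x)/425 + C1*cos(5*x)*exp(-2*x) + C2*exp(-2*x)*sin(5*x)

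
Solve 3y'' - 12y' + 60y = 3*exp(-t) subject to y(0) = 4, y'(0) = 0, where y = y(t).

Divide through by 3: y'' - 4y' + 20y = exp(-t).
Characteristic equation r² - 4r + 20 = 0 has discriminant (-4)² - 4·(20) = -64 < 0, so r = 2 ± 4i.
Hence y_h = C1*cos(4*t)*exp(2*t) + C2*exp(2*t)*sin(4*t).
Try y_p = A*exp(-t). Substituting into the equation and dividing by exp(-t) gives A = 1/25, so y_p = exp(-t)/25.
General solution: y = exp(-t)/25 + C1*cos(4*t)*exp(2*t) + C2*exp(2*t)*sin(4*t).
Apply the initial conditions: y(0) = 1/25 + C1 = 4 and y'(0) = -1/25 + 2*C1 + 4*C2 = 0. Solving gives C1 = 99/25, C2 = -197/100.

y = exp(-t)/25 - 197*exp(2*t)*sin(4*t)/100 + 99*cos(4*t)*exp(2*t)/25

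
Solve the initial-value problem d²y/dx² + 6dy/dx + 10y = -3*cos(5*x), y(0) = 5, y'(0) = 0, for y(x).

Characteristic equation r² + 6r + 10 = 0 has discriminant (6)² - 4·(10) = -4 < 0, so r = -3 ± i.
Hence y_h = C1*cos(x)*exp(-3*x) + C2*exp(-3*x)*sin(x).
Try y_p = A*cos(5*x) + B*sin(5*x). Substituting and equating the coefficients of cos(5x) and sin(5x) gives A = 1/25, B = -2/25, so y_p = -2*sin(5*x)/25 + cos(5*x)/25.
General solution: y = -2*sin(5*x)/25 + cos(5*x)/25 + C1*cos(x)*exp(-3*x) + C2*exp(-3*x)*sin(x).
Apply the initial conditions: y(0) = 1/25 + C1 = 5 and y'(0) = -2/5 + C2 - 3*C1 = 0. Solving gives C1 = 124/25, C2 = 382/25.

y = -2*sin(5*x)/25 + cos(5*x)/25 + 124*cos(x)*exp(-3*x)/25 + 382*exp(-3*x)*sin(x)/25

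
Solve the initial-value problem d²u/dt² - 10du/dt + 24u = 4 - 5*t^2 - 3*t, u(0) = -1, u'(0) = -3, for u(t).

Characteristic equation r² - 10r + 24 = 0 factors as (r - 4)(r - 6) = 0, so r = 4, 6.
Hence u_h = C1*exp(4*t) + C2*exp(6*t).
For the particular solution try u_p = A0 + A1*t + A2*t^2. Substituting and matching coefficients of each power of t gives A0 = 103/1728, A1 = -43/144, A2 = -5/24, so u_p = 103/1728 - 43*t/144 - 5*t^2/24.
General solution: u = 103/1728 - 43*t/144 - 5*t^2/24 + C1*exp(4*t) + C2*exp(6*t).
Apply the initial conditions: u(0) = 103/1728 + C1 + C2 = -1 and u'(0) = -43/144 + 4*C1 + 6*C2 = -3. Solving gives C1 = -117/64, C2 = 83/108.

u = 103/1728 - 117*exp(4*t)/64 - 43*t/144 - 5*t**2/24 + 83*exp(6*t)/108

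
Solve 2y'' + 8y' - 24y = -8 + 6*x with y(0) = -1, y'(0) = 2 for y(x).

Divide through by 2: y'' + 4y' - 12y = -4 + 3*x.
Characteristic equation r² + 4r - 12 = 0 factors as (r + 6)(r - 2) = 0, so r = -6, 2.
Hence y_h = C1*exp(-6*x) + C2*exp(2*x).
For the particular solution try y_p = A0 + A1*x. Substituting and matching coefficients of each power of x gives A0 = 1/4, A1 = -1/4, so y_p = 1/4 - x/4.
General solution: y = 1/4 - x/4 + C1*exp(-6*x) + C2*exp(2*x).
Apply the initial conditions: y(0) = 1/4 + C1 + C2 = -1 and y'(0) = -1/4 - 6*C1 + 2*C2 = 2. Solving gives C1 = -19/32, C2 = -21/32.

y = 1/4 - 21*exp(2*x)/32 - 19*exp(-6*x)/32 - x/4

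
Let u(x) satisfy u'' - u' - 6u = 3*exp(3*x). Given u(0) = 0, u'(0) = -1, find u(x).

u = -8*exp(3*x)/25 + 8*exp(-2*x)/25 + 3*x*exp(3*x)/5

Characteristic equation r² - r - 6 = 0 factors as (r + 2)(r - 3) = 0, so r = -2, 3.
Hence u_h = C1*exp(-2*x) + C2*exp(3*x).
Since exp(3*x) solves the homogeneous equation (r = 3 is a root of multiplicity 1), multiply the trial by x. Try u_p = A*x*exp(3*x). Substituting into the equation and dividing by exp(3*x) gives A = 3/5, so u_p = 3*x*exp(3*x)/5.
General solution: u = C1*exp(-2*x) + C2*exp(3*x) + 3*x*exp(3*x)/5.
Apply the initial conditions: u(0) = C1 + C2 = 0 and u'(0) = 3/5 - 2*C1 + 3*C2 = -1. Solving gives C1 = 8/25, C2 = -8/25.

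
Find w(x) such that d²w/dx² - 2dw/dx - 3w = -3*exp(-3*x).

Characteristic equation r² - 2r - 3 = 0 factors as (r - 3)(r + 1) = 0, so r = 3, -1.
Hence w_h = C1*exp(3*x) + C2*exp(-x).
Try w_p = A*exp(-3*x). Substituting into the equation and dividing by exp(-3*x) gives A = -1/4, so w_p = -exp(-3*x)/4.

w = -exp(-3*x)/4 + C1*exp(3*x) + C2*exp(-x)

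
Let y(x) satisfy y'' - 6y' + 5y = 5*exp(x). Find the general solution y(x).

Characteristic equation r² - 6r + 5 = 0 factors as (r - 1)(r - 5) = 0, so r = 1, 5.
Hence y_h = C1*exp(x) + C2*exp(5*x).
Since exp(x) solves the homogeneous equation (r = 1 is a root of multiplicity 1), multiply the trial by x. Try y_p = A*x*exp(x). Substituting into the equation and dividing by exp(x) gives A = -5/4, so y_p = -5*x*exp(x)/4.

y = C1*exp(x) + C2*exp(5*x) - 5*x*exp(x)/4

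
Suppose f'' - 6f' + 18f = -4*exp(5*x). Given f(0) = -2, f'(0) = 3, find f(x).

f = -4*exp(5*x)/13 - 22*cos(3*x)*exp(3*x)/13 + 125*exp(3*x)*sin(3*x)/39

Characteristic equation r² - 6r + 18 = 0 has discriminant (-6)² - 4·(18) = -36 < 0, so r = 3 ± 3i.
Hence f_h = C1*cos(3*x)*exp(3*x) + C2*exp(3*x)*sin(3*x).
Try f_p = A*exp(5*x). Substituting into the equation and dividing by exp(5*x) gives A = -4/13, so f_p = -4*exp(5*x)/13.
General solution: f = -4*exp(5*x)/13 + C1*cos(3*x)*exp(3*x) + C2*exp(3*x)*sin(3*x).
Apply the initial conditions: f(0) = -4/13 + C1 = -2 and f'(0) = -20/13 + 3*C1 + 3*C2 = 3. Solving gives C1 = -22/13, C2 = 125/39.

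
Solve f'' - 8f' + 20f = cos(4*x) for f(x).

f = -2*sin(4*x)/65 + cos(4*x)/260 + C1*cos(2*x)*exp(4*x) + C2*exp(4*x)*sin(2*x)

Characteristic equation r² - 8r + 20 = 0 has discriminant (-8)² - 4·(20) = -16 < 0, so r = 4 ± 2i.
Hence f_h = C1*cos(2*x)*exp(4*x) + C2*exp(4*x)*sin(2*x).
Try f_p = A*cos(4*x) + B*sin(4*x). Substituting and equating the coefficients of cos(4x) and sin(4x) gives A = 1/260, B = -2/65, so f_p = -2*sin(4*x)/65 + cos(4*x)/260.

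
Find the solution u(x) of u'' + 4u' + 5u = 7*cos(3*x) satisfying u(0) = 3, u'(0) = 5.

u = -7*cos(3*x)/40 + 21*sin(3*x)/40 + 127*cos(x)*exp(-2*x)/40 + 391*exp(-2*x)*sin(x)/40

Characteristic equation r² + 4r + 5 = 0 has discriminant (4)² - 4·(5) = -4 < 0, so r = -2 ± i.
Hence u_h = C1*cos(x)*exp(-2*x) + C2*exp(-2*x)*sin(x).
Try u_p = A*cos(3*x) + B*sin(3*x). Substituting and equating the coefficients of cos(3x) and sin(3x) gives A = -7/40, B = 21/40, so u_p = -7*cos(3*x)/40 + 21*sin(3*x)/40.
General solution: u = -7*cos(3*x)/40 + 21*sin(3*x)/40 + C1*cos(x)*exp(-2*x) + C2*exp(-2*x)*sin(x).
Apply the initial conditions: u(0) = -7/40 + C1 = 3 and u'(0) = 63/40 + C2 - 2*C1 = 5. Solving gives C1 = 127/40, C2 = 391/40.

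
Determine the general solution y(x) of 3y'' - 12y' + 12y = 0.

y = C1*exp(2*x) + C2*x*exp(2*x)

Divide through by 3: y'' - 4y' + 4y = 0.
Characteristic equation r² - 4r + 4 = 0 has discriminant (-4)² - 4·(4) = 0, so r = 2 is a repeated root.
Hence y_h = (C1 + C2*x)*exp(2*x).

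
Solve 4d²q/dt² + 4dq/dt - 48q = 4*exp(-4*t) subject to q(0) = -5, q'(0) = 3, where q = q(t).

q = -127*exp(-4*t)/49 - 118*exp(3*t)/49 - t*exp(-4*t)/7

Divide through by 4: q'' + q' - 12q = exp(-4*t).
Characteristic equation r² + r - 12 = 0 factors as (r - 3)(r + 4) = 0, so r = 3, -4.
Hence q_h = C1*exp(3*t) + C2*exp(-4*t).
Since exp(-4*t) solves the homogeneous equation (r = -4 is a root of multiplicity 1), multiply the trial by t. Try q_p = A*t*exp(-4*t). Substituting into the equation and dividing by exp(-4*t) gives A = -1/7, so q_p = -t*exp(-4*t)/7.
General solution: q = C1*exp(3*t) + C2*exp(-4*t) - t*exp(-4*t)/7.
Apply the initial conditions: q(0) = C1 + C2 = -5 and q'(0) = -1/7 - 4*C2 + 3*C1 = 3. Solving gives C1 = -118/49, C2 = -127/49.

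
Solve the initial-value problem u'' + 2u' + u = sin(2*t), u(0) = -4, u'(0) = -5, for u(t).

Characteristic equation r² + 2r + 1 = 0 has discriminant (2)² - 4·(1) = 0, so r = -1 is a repeated root.
Hence u_h = (C1 + C2*t)*exp(-t).
Try u_p = A*cos(2*t) + B*sin(2*t). Substituting and equating the coefficients of cos(2t) and sin(2t) gives A = -4/25, B = -3/25, so u_p = -4*cos(2*t)/25 - 3*sin(2*t)/25.
General solution: u = -4*cos(2*t)/25 - 3*sin(2*t)/25 + C1*exp(-t) + C2*t*exp(-t).
Apply the initial conditions: u(0) = -4/25 + C1 = -4 and u'(0) = -6/25 + C2 - C1 = -5. Solving gives C1 = -96/25, C2 = -43/5.

u = -96*exp(-t)/25 - 4*cos(2*t)/25 - 3*sin(2*t)/25 - 43*t*exp(-t)/5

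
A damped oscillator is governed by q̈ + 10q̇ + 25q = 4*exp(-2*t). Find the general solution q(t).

q = 4*exp(-2*t)/9 + C1*exp(-5*t) + C2*t*exp(-5*t)

Characteristic equation r² + 10r + 25 = 0 has discriminant (10)² - 4·(25) = 0, so r = -5 is a repeated root.
Hence q_h = (C1 + C2*t)*exp(-5*t).
Try q_p = A*exp(-2*t). Substituting into the equation and dividing by exp(-2*t) gives A = 4/9, so q_p = 4*exp(-2*t)/9.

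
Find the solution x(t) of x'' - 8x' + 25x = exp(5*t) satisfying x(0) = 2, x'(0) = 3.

x = exp(5*t)/10 - 17*exp(4*t)*sin(3*t)/10 + 19*cos(3*t)*exp(4*t)/10

Characteristic equation r² - 8r + 25 = 0 has discriminant (-8)² - 4·(25) = -36 < 0, so r = 4 ± 3i.
Hence x_h = C1*cos(3*t)*exp(4*t) + C2*exp(4*t)*sin(3*t).
Try x_p = A*exp(5*t). Substituting into the equation and dividing by exp(5*t) gives A = 1/10, so x_p = exp(5*t)/10.
General solution: x = exp(5*t)/10 + C1*cos(3*t)*exp(4*t) + C2*exp(4*t)*sin(3*t).
Apply the initial conditions: x(0) = 1/10 + C1 = 2 and x'(0) = 1/2 + 3*C2 + 4*C1 = 3. Solving gives C1 = 19/10, C2 = -17/10.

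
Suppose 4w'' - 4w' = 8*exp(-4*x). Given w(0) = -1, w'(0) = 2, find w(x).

Divide through by 4: w'' - w' = 2*exp(-4*x).
Characteristic equation r² - r = 0 factors as (r - 1)r = 0, so r = 1, 0.
Hence w_h = C1*exp(x) + C2.
Try w_p = A*exp(-4*x). Substituting into the equation and dividing by exp(-4*x) gives A = 1/10, so w_p = exp(-4*x)/10.
General solution: w = C2 + exp(-4*x)/10 + C1*exp(x).
Apply the initial conditions: w(0) = 1/10 + C1 + C2 = -1 and w'(0) = -2/5 + C1 = 2. Solving gives C1 = 12/5, C2 = -7/2.

w = -7/2 + exp(-4*x)/10 + 12*exp(x)/5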